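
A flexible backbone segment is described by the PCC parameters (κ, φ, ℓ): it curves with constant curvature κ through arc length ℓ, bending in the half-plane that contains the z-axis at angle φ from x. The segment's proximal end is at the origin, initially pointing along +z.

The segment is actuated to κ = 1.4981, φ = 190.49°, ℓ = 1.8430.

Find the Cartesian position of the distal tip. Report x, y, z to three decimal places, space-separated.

θ = κ·ℓ = 1.4981 × 1.8430 = 2.76100 rad
ρ = (1 − cos θ)/κ = (1 − -0.92844)/1.4981 = 1.28726
z = sin θ / κ = 0.37147/1.4981 = 0.24796
x = ρ cos φ = 1.28726 × cos(190.49°) = -1.26575
y = ρ sin φ = 1.28726 × sin(190.49°) = -0.23436

-1.266 -0.234 0.248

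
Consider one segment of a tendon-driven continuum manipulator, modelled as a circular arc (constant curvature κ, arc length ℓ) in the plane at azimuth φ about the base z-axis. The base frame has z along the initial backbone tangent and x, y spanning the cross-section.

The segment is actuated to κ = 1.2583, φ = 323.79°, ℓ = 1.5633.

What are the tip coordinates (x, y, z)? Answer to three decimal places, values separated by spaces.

θ = κ·ℓ = 1.2583 × 1.5633 = 1.96710 rad
ρ = (1 − cos θ)/κ = (1 − -0.38601)/1.2583 = 1.10150
z = sin θ / κ = 0.92249/1.2583 = 0.73313
x = ρ cos φ = 1.10150 × cos(323.79°) = 0.88875
y = ρ sin φ = 1.10150 × sin(323.79°) = -0.65070

0.889 -0.651 0.733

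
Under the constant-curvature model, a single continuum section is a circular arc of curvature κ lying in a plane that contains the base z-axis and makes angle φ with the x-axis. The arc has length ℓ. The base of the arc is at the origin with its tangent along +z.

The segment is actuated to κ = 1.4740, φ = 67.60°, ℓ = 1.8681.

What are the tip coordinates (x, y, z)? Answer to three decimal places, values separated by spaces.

θ = κ·ℓ = 1.4740 × 1.8681 = 2.75358 rad
ρ = (1 − cos θ)/κ = (1 − -0.92566)/1.4740 = 1.30642
z = sin θ / κ = 0.37835/1.4740 = 0.25668
x = ρ cos φ = 1.30642 × cos(67.60°) = 0.49784
y = ρ sin φ = 1.30642 × sin(67.60°) = 1.20785

0.498 1.208 0.257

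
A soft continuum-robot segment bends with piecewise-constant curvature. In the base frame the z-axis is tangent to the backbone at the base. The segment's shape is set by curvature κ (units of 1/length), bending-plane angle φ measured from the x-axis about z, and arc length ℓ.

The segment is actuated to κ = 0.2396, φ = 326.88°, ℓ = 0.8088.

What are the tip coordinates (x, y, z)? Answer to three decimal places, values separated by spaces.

0.065 -0.043 0.804

θ = κ·ℓ = 0.2396 × 0.8088 = 0.19379 rad
ρ = (1 − cos θ)/κ = (1 − 0.98128)/0.2396 = 0.07812
z = sin θ / κ = 0.19258/0.2396 = 0.80375
x = ρ cos φ = 0.07812 × cos(326.88°) = 0.06543
y = ρ sin φ = 0.07812 × sin(326.88°) = -0.04269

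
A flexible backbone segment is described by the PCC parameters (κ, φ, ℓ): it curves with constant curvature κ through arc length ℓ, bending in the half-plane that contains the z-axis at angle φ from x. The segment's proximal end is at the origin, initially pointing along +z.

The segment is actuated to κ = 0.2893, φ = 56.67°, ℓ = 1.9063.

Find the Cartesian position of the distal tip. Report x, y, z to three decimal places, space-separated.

θ = κ·ℓ = 0.2893 × 1.9063 = 0.55149 rad
ρ = (1 − cos θ)/κ = (1 − 0.85174)/0.2893 = 0.51247
z = sin θ / κ = 0.52396/0.2893 = 1.81113
x = ρ cos φ = 0.51247 × cos(56.67°) = 0.28158
y = ρ sin φ = 0.51247 × sin(56.67°) = 0.42818

0.282 0.428 1.811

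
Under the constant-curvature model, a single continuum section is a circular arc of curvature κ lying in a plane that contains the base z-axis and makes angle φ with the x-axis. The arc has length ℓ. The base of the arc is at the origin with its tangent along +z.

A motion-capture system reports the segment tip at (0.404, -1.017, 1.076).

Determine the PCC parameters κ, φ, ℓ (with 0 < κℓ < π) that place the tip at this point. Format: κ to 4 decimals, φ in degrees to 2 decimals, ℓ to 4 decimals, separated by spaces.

ρ = √(x²+y²) = √(0.404² + -1.017²) = 1.09431
φ = atan2(y, x) mod 360° = atan2(-1.017, 0.404) = 291.6653°
|p|² = ρ² + z² = 1.09431² + 1.076² = 2.35528
κ = 2ρ / |p|² = 2×1.09431 / 2.35528 = 0.92924
θ = 2·atan2(ρ, z) = 2·atan2(1.09431, 1.076) = 1.58767 rad
ℓ = θ/κ = 1.58767/0.92924 = 1.70857

0.9292 291.67 1.7086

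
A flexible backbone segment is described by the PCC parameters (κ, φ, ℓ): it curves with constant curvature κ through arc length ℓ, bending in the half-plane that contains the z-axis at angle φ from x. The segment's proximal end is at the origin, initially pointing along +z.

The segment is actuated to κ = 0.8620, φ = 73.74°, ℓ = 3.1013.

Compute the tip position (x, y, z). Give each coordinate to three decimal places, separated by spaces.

θ = κ·ℓ = 0.8620 × 3.1013 = 2.67332 rad
ρ = (1 − cos θ)/κ = (1 − -0.89235)/0.8620 = 2.19530
z = sin θ / κ = 0.45135/0.8620 = 0.52360
x = ρ cos φ = 2.19530 × cos(73.74°) = 0.61468
y = ρ sin φ = 2.19530 × sin(73.74°) = 2.10749

0.615 2.107 0.524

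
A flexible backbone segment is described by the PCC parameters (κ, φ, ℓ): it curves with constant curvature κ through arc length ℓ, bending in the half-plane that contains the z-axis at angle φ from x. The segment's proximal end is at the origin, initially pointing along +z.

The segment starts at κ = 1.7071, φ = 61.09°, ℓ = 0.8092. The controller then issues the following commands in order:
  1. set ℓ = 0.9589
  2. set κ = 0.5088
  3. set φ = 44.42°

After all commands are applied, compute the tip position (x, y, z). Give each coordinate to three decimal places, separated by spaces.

0.164 0.161 0.921

initial: κ=1.7071, φ=61.09°, ℓ=0.8092
cmd 1: set ℓ=0.9589 → (κ,φ,ℓ)=(1.7071,61.09°,0.9589) → tip=(0.3019,0.5467,0.5845)
cmd 2: set κ=0.5088 → (κ,φ,ℓ)=(0.5088,61.09°,0.9589) → tip=(0.1109,0.2007,0.9213)
cmd 3: set φ=44.42° → (κ,φ,ℓ)=(0.5088,44.42°,0.9589) → tip=(0.1638,0.1605,0.9213)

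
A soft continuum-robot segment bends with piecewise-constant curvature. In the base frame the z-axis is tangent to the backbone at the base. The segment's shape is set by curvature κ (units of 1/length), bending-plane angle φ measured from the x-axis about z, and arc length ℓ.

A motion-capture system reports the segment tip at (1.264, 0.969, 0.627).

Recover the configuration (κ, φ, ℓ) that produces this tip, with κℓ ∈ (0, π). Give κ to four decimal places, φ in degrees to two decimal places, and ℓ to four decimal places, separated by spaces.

ρ = √(x²+y²) = √(1.264² + 0.969²) = 1.59269
φ = atan2(y, x) mod 360° = atan2(0.969, 1.264) = 37.4743°
|p|² = ρ² + z² = 1.59269² + 0.627² = 2.92979
κ = 2ρ / |p|² = 2×1.59269 / 2.92979 = 1.08724
θ = 2·atan2(ρ, z) = 2·atan2(1.59269, 0.627) = 2.39151 rad
ℓ = θ/κ = 2.39151/1.08724 = 2.19962

1.0872 37.47 2.1996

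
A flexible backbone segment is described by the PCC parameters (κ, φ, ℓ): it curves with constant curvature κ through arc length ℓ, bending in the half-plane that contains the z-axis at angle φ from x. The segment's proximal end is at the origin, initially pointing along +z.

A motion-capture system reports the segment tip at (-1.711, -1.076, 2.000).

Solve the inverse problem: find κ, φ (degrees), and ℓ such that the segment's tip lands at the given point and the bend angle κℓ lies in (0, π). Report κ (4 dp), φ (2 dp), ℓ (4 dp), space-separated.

ρ = √(x²+y²) = √(-1.711² + -1.076²) = 2.02121
φ = atan2(y, x) mod 360° = atan2(-1.076, -1.711) = 212.1646°
|p|² = ρ² + z² = 2.02121² + 2.000² = 8.08530
κ = 2ρ / |p|² = 2×2.02121 / 8.08530 = 0.49997
θ = 2·atan2(ρ, z) = 2·atan2(2.02121, 2.000) = 1.58135 rad
ℓ = θ/κ = 1.58135/0.49997 = 3.16287

0.5000 212.16 3.1629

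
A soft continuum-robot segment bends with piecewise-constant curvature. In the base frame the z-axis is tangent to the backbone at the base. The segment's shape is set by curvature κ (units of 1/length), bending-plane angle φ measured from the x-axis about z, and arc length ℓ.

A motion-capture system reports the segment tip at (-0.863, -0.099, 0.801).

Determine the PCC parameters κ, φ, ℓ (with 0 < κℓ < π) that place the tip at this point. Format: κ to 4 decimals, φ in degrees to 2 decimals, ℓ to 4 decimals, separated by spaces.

1.2443 186.54 1.3274

ρ = √(x²+y²) = √(-0.863² + -0.099²) = 0.86866
φ = atan2(y, x) mod 360° = atan2(-0.099, -0.863) = 186.5441°
|p|² = ρ² + z² = 0.86866² + 0.801² = 1.39617
κ = 2ρ / |p|² = 2×0.86866 / 1.39617 = 1.24435
θ = 2·atan2(ρ, z) = 2·atan2(0.86866, 0.801) = 1.65180 rad
ℓ = θ/κ = 1.65180/1.24435 = 1.32744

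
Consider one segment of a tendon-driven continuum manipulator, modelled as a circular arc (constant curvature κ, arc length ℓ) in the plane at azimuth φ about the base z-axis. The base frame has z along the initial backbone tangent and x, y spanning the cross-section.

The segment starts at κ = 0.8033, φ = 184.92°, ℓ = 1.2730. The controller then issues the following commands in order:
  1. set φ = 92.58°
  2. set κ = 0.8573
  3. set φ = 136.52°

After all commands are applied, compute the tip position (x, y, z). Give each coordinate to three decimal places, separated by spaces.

-0.456 0.432 1.035

initial: κ=0.8033, φ=184.92°, ℓ=1.2730
cmd 1: set φ=92.58° → (κ,φ,ℓ)=(0.8033,92.58°,1.2730) → tip=(-0.0268,0.5955,1.0625)
cmd 2: set κ=0.8573 → (κ,φ,ℓ)=(0.8573,92.58°,1.2730) → tip=(-0.0283,0.6277,1.0349)
cmd 3: set φ=136.52° → (κ,φ,ℓ)=(0.8573,136.52°,1.2730) → tip=(-0.4560,0.4324,1.0349)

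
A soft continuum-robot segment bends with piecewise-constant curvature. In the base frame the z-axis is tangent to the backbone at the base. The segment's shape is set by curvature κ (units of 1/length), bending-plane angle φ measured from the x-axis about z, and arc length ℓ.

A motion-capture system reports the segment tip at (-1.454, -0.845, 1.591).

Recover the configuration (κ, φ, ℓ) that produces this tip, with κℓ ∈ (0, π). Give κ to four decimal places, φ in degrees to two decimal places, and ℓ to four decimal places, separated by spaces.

0.6276 210.16 2.5913

ρ = √(x²+y²) = √(-1.454² + -0.845²) = 1.68171
φ = atan2(y, x) mod 360° = atan2(-0.845, -1.454) = 210.1632°
|p|² = ρ² + z² = 1.68171² + 1.591² = 5.35942
κ = 2ρ / |p|² = 2×1.68171 / 5.35942 = 0.62757
θ = 2·atan2(ρ, z) = 2·atan2(1.68171, 1.591) = 1.62621 rad
ℓ = θ/κ = 1.62621/0.62757 = 2.59129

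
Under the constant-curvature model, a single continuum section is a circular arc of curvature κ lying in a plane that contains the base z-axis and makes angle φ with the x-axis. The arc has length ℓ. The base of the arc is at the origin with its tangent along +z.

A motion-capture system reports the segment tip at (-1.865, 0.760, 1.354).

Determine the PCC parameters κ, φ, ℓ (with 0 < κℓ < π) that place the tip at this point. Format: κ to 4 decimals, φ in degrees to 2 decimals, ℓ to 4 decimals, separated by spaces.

0.6839 157.83 2.8625

ρ = √(x²+y²) = √(-1.865² + 0.760²) = 2.01391
φ = atan2(y, x) mod 360° = atan2(0.760, -1.865) = 157.8288°
|p|² = ρ² + z² = 2.01391² + 1.354² = 5.88914
κ = 2ρ / |p|² = 2×2.01391 / 5.88914 = 0.68394
θ = 2·atan2(ρ, z) = 2·atan2(2.01391, 1.354) = 1.95777 rad
ℓ = θ/κ = 1.95777/0.68394 = 2.86250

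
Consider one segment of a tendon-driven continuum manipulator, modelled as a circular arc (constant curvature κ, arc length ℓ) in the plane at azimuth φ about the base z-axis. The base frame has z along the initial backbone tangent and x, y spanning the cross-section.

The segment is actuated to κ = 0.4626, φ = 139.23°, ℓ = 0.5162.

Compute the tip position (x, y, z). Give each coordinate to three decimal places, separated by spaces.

-0.046 0.040 0.511

θ = κ·ℓ = 0.4626 × 0.5162 = 0.23879 rad
ρ = (1 − cos θ)/κ = (1 − 0.97162)/0.4626 = 0.06134
z = sin θ / κ = 0.23653/0.4626 = 0.51131
x = ρ cos φ = 0.06134 × cos(139.23°) = -0.04646
y = ρ sin φ = 0.06134 × sin(139.23°) = 0.04006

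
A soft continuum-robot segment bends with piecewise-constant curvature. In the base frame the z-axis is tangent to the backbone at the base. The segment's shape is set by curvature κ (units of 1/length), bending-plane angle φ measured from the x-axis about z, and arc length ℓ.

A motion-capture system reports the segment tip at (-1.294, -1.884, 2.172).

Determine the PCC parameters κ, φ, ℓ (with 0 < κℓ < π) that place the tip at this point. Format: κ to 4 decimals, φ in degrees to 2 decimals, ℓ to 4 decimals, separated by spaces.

ρ = √(x²+y²) = √(-1.294² + -1.884²) = 2.28558
φ = atan2(y, x) mod 360° = atan2(-1.884, -1.294) = 235.5173°
|p|² = ρ² + z² = 2.28558² + 2.172² = 9.94148
κ = 2ρ / |p|² = 2×2.28558 / 9.94148 = 0.45981
θ = 2·atan2(ρ, z) = 2·atan2(2.28558, 2.172) = 1.62175 rad
ℓ = θ/κ = 1.62175/0.45981 = 3.52701

0.4598 235.52 3.5270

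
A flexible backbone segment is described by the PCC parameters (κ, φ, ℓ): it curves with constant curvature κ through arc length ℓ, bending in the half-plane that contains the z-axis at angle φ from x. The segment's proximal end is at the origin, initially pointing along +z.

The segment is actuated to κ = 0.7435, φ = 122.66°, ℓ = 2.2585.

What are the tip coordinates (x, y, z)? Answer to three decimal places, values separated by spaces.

θ = κ·ℓ = 0.7435 × 2.2585 = 1.67919 rad
ρ = (1 − cos θ)/κ = (1 − -0.10819)/0.7435 = 1.49050
z = sin θ / κ = 0.99413/0.7435 = 1.33710
x = ρ cos φ = 1.49050 × cos(122.66°) = -0.80435
y = ρ sin φ = 1.49050 × sin(122.66°) = 1.25483

-0.804 1.255 1.337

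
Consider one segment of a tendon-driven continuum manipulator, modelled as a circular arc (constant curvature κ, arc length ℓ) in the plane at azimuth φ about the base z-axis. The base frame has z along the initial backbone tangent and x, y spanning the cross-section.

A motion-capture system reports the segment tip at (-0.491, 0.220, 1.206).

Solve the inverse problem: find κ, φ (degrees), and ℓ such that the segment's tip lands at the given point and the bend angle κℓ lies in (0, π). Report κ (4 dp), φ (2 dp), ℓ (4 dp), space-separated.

ρ = √(x²+y²) = √(-0.491² + 0.220²) = 0.53803
φ = atan2(y, x) mod 360° = atan2(0.220, -0.491) = 155.8645°
|p|² = ρ² + z² = 0.53803² + 1.206² = 1.74392
κ = 2ρ / |p|² = 2×0.53803 / 1.74392 = 0.61704
θ = 2·atan2(ρ, z) = 2·atan2(0.53803, 1.206) = 0.83926 rad
ℓ = θ/κ = 0.83926/0.61704 = 1.36014

0.6170 155.86 1.3601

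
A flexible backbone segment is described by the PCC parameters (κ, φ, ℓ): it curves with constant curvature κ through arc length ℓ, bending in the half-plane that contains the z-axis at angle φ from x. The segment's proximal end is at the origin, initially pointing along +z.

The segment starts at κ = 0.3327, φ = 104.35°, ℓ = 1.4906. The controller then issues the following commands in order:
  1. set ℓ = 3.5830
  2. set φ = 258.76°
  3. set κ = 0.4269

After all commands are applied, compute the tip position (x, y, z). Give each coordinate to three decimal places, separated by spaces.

-0.438 -2.203 2.340

initial: κ=0.3327, φ=104.35°, ℓ=1.4906
cmd 1: set ℓ=3.5830 → (κ,φ,ℓ)=(0.3327,104.35°,3.5830) → tip=(-0.4695,1.8353,2.7927)
cmd 2: set φ=258.76° → (κ,φ,ℓ)=(0.3327,258.76°,3.5830) → tip=(-0.3692,-1.8580,2.7927)
cmd 3: set κ=0.4269 → (κ,φ,ℓ)=(0.4269,258.76°,3.5830) → tip=(-0.4378,-2.2029,2.3405)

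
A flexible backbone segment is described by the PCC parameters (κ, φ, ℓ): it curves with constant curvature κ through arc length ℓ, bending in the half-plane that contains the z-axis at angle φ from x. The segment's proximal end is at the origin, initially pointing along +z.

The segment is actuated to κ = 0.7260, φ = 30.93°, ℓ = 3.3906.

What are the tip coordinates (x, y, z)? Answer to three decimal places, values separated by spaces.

2.100 1.258 0.866

θ = κ·ℓ = 0.7260 × 3.3906 = 2.46158 rad
ρ = (1 − cos θ)/κ = (1 − -0.77756)/0.7260 = 2.44843
z = sin θ / κ = 0.62881/0.7260 = 0.86612
x = ρ cos φ = 2.44843 × cos(30.93°) = 2.10026
y = ρ sin φ = 2.44843 × sin(30.93°) = 1.25847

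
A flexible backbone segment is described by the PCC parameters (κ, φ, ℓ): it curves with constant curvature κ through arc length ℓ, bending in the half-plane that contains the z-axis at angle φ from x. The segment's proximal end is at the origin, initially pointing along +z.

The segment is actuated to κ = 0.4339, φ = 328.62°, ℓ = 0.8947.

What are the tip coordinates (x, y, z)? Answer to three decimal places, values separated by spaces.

θ = κ·ℓ = 0.4339 × 0.8947 = 0.38821 rad
ρ = (1 − cos θ)/κ = (1 − 0.92559)/0.4339 = 0.17150
z = sin θ / κ = 0.37853/0.4339 = 0.87240
x = ρ cos φ = 0.17150 × cos(328.62°) = 0.14641
y = ρ sin φ = 0.17150 × sin(328.62°) = -0.08930

0.146 -0.089 0.872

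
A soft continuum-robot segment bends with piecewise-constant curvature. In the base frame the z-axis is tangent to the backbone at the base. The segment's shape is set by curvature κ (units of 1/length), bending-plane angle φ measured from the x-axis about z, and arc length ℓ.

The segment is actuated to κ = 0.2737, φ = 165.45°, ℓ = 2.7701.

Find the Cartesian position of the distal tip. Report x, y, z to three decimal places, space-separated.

-0.969 0.251 2.512

θ = κ·ℓ = 0.2737 × 2.7701 = 0.75818 rad
ρ = (1 − cos θ)/κ = (1 − 0.72609)/0.2737 = 1.00076
z = sin θ / κ = 0.68760/0.2737 = 2.51223
x = ρ cos φ = 1.00076 × cos(165.45°) = -0.96867
y = ρ sin φ = 1.00076 × sin(165.45°) = 0.25142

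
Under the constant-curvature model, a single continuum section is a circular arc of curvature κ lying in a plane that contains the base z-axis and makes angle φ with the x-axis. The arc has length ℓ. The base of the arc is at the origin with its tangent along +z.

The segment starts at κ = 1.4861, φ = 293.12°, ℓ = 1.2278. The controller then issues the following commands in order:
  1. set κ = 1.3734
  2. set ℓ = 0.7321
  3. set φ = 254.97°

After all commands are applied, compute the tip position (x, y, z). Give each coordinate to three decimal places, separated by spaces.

initial: κ=1.4861, φ=293.12°, ℓ=1.2278
cmd 1: set κ=1.3734 → (κ,φ,ℓ)=(1.3734,293.12°,1.2278) → tip=(0.3188,-0.7468,0.7233)
cmd 2: set ℓ=0.7321 → (κ,φ,ℓ)=(1.3734,293.12°,0.7321) → tip=(0.1327,-0.3109,0.6148)
cmd 3: set φ=254.97° → (κ,φ,ℓ)=(1.3734,254.97°,0.7321) → tip=(-0.0877,-0.3265,0.6148)

-0.088 -0.327 0.615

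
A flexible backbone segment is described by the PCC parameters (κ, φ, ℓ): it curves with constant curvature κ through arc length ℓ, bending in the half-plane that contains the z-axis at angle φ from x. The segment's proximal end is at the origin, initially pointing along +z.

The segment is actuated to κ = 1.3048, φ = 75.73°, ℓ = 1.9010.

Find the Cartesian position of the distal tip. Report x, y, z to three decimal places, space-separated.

0.338 1.329 0.471

θ = κ·ℓ = 1.3048 × 1.9010 = 2.48042 rad
ρ = (1 − cos θ)/κ = (1 − -0.78928)/1.3048 = 1.37130
z = sin θ / κ = 0.61404/1.3048 = 0.47060
x = ρ cos φ = 1.37130 × cos(75.73°) = 0.33801
y = ρ sin φ = 1.37130 × sin(75.73°) = 1.32899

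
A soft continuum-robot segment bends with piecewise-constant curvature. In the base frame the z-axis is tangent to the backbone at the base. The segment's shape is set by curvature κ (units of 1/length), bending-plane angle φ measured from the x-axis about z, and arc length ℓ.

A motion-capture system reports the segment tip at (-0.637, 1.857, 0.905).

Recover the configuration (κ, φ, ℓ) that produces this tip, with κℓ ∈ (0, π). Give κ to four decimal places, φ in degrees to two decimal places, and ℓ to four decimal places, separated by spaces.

0.8402 108.93 2.7109

ρ = √(x²+y²) = √(-0.637² + 1.857²) = 1.96322
φ = atan2(y, x) mod 360° = atan2(1.857, -0.637) = 108.9333°
|p|² = ρ² + z² = 1.96322² + 0.905² = 4.67324
κ = 2ρ / |p|² = 2×1.96322 / 4.67324 = 0.84019
θ = 2·atan2(ρ, z) = 2·atan2(1.96322, 0.905) = 2.27770 rad
ℓ = θ/κ = 2.27770/0.84019 = 2.71092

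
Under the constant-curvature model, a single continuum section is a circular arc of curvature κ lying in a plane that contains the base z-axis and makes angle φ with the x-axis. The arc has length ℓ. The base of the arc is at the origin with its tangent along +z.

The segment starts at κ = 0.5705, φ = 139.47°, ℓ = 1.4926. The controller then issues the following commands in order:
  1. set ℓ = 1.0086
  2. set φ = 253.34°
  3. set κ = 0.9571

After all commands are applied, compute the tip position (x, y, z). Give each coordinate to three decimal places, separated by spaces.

initial: κ=0.5705, φ=139.47°, ℓ=1.4926
cmd 1: set ℓ=1.0086 → (κ,φ,ℓ)=(0.5705,139.47°,1.0086) → tip=(-0.2145,0.1834,0.9539)
cmd 2: set φ=253.34° → (κ,φ,ℓ)=(0.5705,253.34°,1.0086) → tip=(-0.0809,-0.2704,0.9539)
cmd 3: set κ=0.9571 → (κ,φ,ℓ)=(0.9571,253.34°,1.0086) → tip=(-0.1291,-0.4313,0.8591)

-0.129 -0.431 0.859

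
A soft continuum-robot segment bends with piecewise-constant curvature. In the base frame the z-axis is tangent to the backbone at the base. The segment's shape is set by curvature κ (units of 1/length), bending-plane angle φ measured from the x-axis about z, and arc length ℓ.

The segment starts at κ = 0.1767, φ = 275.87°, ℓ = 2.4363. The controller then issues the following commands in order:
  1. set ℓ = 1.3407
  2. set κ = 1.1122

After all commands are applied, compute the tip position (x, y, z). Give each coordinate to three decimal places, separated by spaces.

0.085 -0.823 0.896

initial: κ=0.1767, φ=275.87°, ℓ=2.4363
cmd 1: set ℓ=1.3407 → (κ,φ,ℓ)=(0.1767,275.87°,1.3407) → tip=(0.0162,-0.1572,1.3282)
cmd 2: set κ=1.1122 → (κ,φ,ℓ)=(1.1122,275.87°,1.3407) → tip=(0.0846,-0.8232,0.8963)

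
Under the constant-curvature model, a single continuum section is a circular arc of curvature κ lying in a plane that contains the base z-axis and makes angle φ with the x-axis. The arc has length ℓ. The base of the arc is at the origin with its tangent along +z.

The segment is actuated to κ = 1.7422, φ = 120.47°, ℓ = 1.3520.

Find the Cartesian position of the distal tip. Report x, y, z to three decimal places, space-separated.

θ = κ·ℓ = 1.7422 × 1.3520 = 2.35545 rad
ρ = (1 − cos θ)/κ = (1 − -0.70658)/1.7422 = 0.97956
z = sin θ / κ = 0.70763/1.7422 = 0.40617
x = ρ cos φ = 0.97956 × cos(120.47°) = -0.49672
y = ρ sin φ = 0.97956 × sin(120.47°) = 0.84427

-0.497 0.844 0.406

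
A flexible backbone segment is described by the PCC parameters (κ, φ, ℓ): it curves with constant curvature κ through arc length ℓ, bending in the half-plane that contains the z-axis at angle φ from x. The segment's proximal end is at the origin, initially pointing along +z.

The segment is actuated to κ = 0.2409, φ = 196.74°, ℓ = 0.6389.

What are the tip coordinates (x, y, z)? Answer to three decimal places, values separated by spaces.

θ = κ·ℓ = 0.2409 × 0.6389 = 0.15391 rad
ρ = (1 − cos θ)/κ = (1 − 0.98818)/0.2409 = 0.04907
z = sin θ / κ = 0.15330/0.2409 = 0.63638
x = ρ cos φ = 0.04907 × cos(196.74°) = -0.04699
y = ρ sin φ = 0.04907 × sin(196.74°) = -0.01413

-0.047 -0.014 0.636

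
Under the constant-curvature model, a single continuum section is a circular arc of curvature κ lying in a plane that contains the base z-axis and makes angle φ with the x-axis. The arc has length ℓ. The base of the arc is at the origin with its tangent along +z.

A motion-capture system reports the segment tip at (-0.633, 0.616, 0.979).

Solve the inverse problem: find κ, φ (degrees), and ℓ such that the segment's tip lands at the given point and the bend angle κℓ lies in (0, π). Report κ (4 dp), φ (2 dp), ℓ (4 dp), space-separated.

1.0161 135.78 1.4449

ρ = √(x²+y²) = √(-0.633² + 0.616²) = 0.88326
φ = atan2(y, x) mod 360° = atan2(0.616, -0.633) = 135.7798°
|p|² = ρ² + z² = 0.88326² + 0.979² = 1.73859
κ = 2ρ / |p|² = 2×0.88326 / 1.73859 = 1.01606
θ = 2·atan2(ρ, z) = 2·atan2(0.88326, 0.979) = 1.46806 rad
ℓ = θ/κ = 1.46806/1.01606 = 1.44485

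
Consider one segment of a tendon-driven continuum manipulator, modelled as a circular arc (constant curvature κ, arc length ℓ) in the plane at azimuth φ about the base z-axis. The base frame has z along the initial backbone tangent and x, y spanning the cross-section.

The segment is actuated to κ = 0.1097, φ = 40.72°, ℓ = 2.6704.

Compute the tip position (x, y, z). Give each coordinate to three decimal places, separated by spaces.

0.294 0.253 2.632

θ = κ·ℓ = 0.1097 × 2.6704 = 0.29294 rad
ρ = (1 − cos θ)/κ = (1 − 0.95740)/0.1097 = 0.38835
z = sin θ / κ = 0.28877/0.1097 = 2.63237
x = ρ cos φ = 0.38835 × cos(40.72°) = 0.29433
y = ρ sin φ = 0.38835 × sin(40.72°) = 0.25334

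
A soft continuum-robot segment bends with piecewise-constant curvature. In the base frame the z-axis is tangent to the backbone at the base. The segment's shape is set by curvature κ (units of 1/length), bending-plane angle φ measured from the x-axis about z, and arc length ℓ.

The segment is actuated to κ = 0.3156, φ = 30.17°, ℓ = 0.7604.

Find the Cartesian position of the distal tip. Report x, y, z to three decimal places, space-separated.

θ = κ·ℓ = 0.3156 × 0.7604 = 0.23998 rad
ρ = (1 − cos θ)/κ = (1 − 0.97134)/0.3156 = 0.09080
z = sin θ / κ = 0.23769/0.3156 = 0.75312
x = ρ cos φ = 0.09080 × cos(30.17°) = 0.07850
y = ρ sin φ = 0.09080 × sin(30.17°) = 0.04564

0.079 0.046 0.753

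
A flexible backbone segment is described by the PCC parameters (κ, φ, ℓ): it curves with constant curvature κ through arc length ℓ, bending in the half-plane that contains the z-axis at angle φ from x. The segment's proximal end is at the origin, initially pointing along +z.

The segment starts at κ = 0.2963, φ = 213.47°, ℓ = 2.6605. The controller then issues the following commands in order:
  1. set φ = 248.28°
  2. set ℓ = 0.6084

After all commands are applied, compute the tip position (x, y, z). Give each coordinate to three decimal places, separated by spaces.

-0.020 -0.051 0.605

initial: κ=0.2963, φ=213.47°, ℓ=2.6605
cmd 1: set φ=248.28° → (κ,φ,ℓ)=(0.2963,248.28°,2.6605) → tip=(-0.3684,-0.9248,2.3934)
cmd 2: set ℓ=0.6084 → (κ,φ,ℓ)=(0.2963,248.28°,0.6084) → tip=(-0.0202,-0.0508,0.6051)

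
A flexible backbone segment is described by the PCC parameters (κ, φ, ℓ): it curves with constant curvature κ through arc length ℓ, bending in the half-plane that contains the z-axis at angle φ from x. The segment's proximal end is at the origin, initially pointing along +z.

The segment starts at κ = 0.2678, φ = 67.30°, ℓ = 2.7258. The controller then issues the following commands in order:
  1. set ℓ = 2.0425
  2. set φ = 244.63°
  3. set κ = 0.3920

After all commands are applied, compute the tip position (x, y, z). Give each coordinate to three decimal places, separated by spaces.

initial: κ=0.2678, φ=67.30°, ℓ=2.7258
cmd 1: set ℓ=2.0425 → (κ,φ,ℓ)=(0.2678,67.30°,2.0425) → tip=(0.2102,0.5026,1.9422)
cmd 2: set φ=244.63° → (κ,φ,ℓ)=(0.2678,244.63°,2.0425) → tip=(-0.2334,-0.4923,1.9422)
cmd 3: set κ=0.3920 → (κ,φ,ℓ)=(0.3920,244.63°,2.0425) → tip=(-0.3320,-0.7002,1.8312)

-0.332 -0.700 1.831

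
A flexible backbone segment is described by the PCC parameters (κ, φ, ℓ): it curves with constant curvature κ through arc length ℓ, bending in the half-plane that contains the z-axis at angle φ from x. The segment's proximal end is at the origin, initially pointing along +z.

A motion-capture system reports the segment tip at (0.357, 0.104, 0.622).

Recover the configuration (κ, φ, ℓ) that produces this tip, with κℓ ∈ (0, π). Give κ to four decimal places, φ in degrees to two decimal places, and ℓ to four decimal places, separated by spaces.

1.4161 16.24 0.7610

ρ = √(x²+y²) = √(0.357² + 0.104²) = 0.37184
φ = atan2(y, x) mod 360° = atan2(0.104, 0.357) = 16.2417°
|p|² = ρ² + z² = 0.37184² + 0.622² = 0.52515
κ = 2ρ / |p|² = 2×0.37184 / 0.52515 = 1.41613
θ = 2·atan2(ρ, z) = 2·atan2(0.37184, 0.622) = 1.07762 rad
ℓ = θ/κ = 1.07762/1.41613 = 0.76096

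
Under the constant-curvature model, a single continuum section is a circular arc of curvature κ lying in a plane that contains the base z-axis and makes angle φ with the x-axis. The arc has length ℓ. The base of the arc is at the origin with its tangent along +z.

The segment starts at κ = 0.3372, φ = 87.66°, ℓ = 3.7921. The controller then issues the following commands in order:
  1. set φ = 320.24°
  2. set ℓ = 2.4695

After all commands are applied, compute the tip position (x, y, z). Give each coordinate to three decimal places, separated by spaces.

initial: κ=0.3372, φ=87.66°, ℓ=3.7921
cmd 1: set φ=320.24° → (κ,φ,ℓ)=(0.3372,320.24°,3.7921) → tip=(1.6233,-1.3505,2.8400)
cmd 2: set ℓ=2.4695 → (κ,φ,ℓ)=(0.3372,320.24°,2.4695) → tip=(0.7458,-0.6205,2.1938)

0.746 -0.620 2.194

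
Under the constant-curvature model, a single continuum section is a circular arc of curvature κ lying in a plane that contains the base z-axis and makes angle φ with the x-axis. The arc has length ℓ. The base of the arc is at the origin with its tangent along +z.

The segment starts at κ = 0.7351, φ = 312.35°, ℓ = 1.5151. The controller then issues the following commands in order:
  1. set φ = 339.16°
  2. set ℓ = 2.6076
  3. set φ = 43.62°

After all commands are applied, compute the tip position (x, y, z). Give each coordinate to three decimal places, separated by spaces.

initial: κ=0.7351, φ=312.35°, ℓ=1.5151
cmd 1: set φ=339.16° → (κ,φ,ℓ)=(0.7351,339.16°,1.5151) → tip=(0.7103,-0.2704,1.2207)
cmd 2: set ℓ=2.6076 → (κ,φ,ℓ)=(0.7351,339.16°,2.6076) → tip=(1.7026,-0.6481,1.2797)
cmd 3: set φ=43.62° → (κ,φ,ℓ)=(0.7351,43.62°,2.6076) → tip=(1.3188,1.2568,1.2797)

1.319 1.257 1.280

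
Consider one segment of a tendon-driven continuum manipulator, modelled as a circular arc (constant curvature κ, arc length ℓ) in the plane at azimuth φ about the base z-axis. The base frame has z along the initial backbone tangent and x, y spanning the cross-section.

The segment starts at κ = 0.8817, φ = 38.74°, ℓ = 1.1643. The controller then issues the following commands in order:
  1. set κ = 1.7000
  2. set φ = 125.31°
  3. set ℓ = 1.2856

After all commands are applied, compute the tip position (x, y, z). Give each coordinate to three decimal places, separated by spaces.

-0.536 0.757 0.481

initial: κ=0.8817, φ=38.74°, ℓ=1.1643
cmd 1: set κ=1.7000 → (κ,φ,ℓ)=(1.7000,38.74°,1.1643) → tip=(0.6411,0.5143,0.5398)
cmd 2: set φ=125.31° → (κ,φ,ℓ)=(1.7000,125.31°,1.1643) → tip=(-0.4751,0.6707,0.5398)
cmd 3: set ℓ=1.2856 → (κ,φ,ℓ)=(1.7000,125.31°,1.2856) → tip=(-0.5361,0.7569,0.4805)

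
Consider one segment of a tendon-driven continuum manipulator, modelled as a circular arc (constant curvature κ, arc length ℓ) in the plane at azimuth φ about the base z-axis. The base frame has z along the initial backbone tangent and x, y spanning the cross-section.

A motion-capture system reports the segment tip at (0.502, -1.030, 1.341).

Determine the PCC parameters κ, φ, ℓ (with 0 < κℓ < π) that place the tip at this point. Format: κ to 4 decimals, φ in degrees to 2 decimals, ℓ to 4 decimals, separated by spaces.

0.7366 295.98 1.9199

ρ = √(x²+y²) = √(0.502² + -1.030²) = 1.14582
φ = atan2(y, x) mod 360° = atan2(-1.030, 0.502) = 295.9836°
|p|² = ρ² + z² = 1.14582² + 1.341² = 3.11118
κ = 2ρ / |p|² = 2×1.14582 / 3.11118 = 0.73658
θ = 2·atan2(ρ, z) = 2·atan2(1.14582, 1.341) = 1.41415 rad
ℓ = θ/κ = 1.41415/0.73658 = 1.91988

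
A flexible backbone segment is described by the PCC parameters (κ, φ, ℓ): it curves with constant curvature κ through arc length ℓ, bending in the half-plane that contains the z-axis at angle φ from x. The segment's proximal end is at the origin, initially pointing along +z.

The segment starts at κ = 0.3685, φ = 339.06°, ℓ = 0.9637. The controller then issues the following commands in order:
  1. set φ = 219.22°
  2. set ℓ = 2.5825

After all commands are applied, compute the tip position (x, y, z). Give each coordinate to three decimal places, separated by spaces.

initial: κ=0.3685, φ=339.06°, ℓ=0.9637
cmd 1: set φ=219.22° → (κ,φ,ℓ)=(0.3685,219.22°,0.9637) → tip=(-0.1312,-0.1071,0.9436)
cmd 2: set ℓ=2.5825 → (κ,φ,ℓ)=(0.3685,219.22°,2.5825) → tip=(-0.8823,-0.7201,2.2100)

-0.882 -0.720 2.210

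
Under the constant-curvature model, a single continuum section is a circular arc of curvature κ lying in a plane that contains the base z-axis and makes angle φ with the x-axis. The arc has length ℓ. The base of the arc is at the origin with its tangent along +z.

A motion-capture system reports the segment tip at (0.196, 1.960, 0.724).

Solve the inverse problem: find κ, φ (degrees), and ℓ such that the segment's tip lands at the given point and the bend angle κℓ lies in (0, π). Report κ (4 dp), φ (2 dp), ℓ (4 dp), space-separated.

0.8945 84.29 2.7246

ρ = √(x²+y²) = √(0.196² + 1.960²) = 1.96978
φ = atan2(y, x) mod 360° = atan2(1.960, 0.196) = 84.2894°
|p|² = ρ² + z² = 1.96978² + 0.724² = 4.40419
κ = 2ρ / |p|² = 2×1.96978 / 4.40419 = 0.89450
θ = 2·atan2(ρ, z) = 2·atan2(1.96978, 0.724) = 2.43714 rad
ℓ = θ/κ = 2.43714/0.89450 = 2.72458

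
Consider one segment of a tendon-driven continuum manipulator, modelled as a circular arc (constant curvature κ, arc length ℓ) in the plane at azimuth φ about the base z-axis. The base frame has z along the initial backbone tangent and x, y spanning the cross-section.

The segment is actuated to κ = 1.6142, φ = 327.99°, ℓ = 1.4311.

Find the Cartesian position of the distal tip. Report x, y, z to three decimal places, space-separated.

θ = κ·ℓ = 1.6142 × 1.4311 = 2.31008 rad
ρ = (1 − cos θ)/κ = (1 − -0.67376)/1.6142 = 1.03690
z = sin θ / κ = 0.73895/1.6142 = 0.45778
x = ρ cos φ = 1.03690 × cos(327.99°) = 0.87924
y = ρ sin φ = 1.03690 × sin(327.99°) = -0.54963

0.879 -0.550 0.458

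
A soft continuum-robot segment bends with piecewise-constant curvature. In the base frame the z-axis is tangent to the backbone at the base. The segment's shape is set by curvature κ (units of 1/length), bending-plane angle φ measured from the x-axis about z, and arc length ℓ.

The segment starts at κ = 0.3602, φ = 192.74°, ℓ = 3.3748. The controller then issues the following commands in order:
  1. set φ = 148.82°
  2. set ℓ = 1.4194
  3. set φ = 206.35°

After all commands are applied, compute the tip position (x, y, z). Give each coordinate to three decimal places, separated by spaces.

-0.318 -0.158 1.358

initial: κ=0.3602, φ=192.74°, ℓ=3.3748
cmd 1: set φ=148.82° → (κ,φ,ℓ)=(0.3602,148.82°,3.3748) → tip=(-1.5492,0.9375,2.6029)
cmd 2: set ℓ=1.4194 → (κ,φ,ℓ)=(0.3602,148.82°,1.4194) → tip=(-0.3037,0.1838,1.3584)
cmd 3: set φ=206.35° → (κ,φ,ℓ)=(0.3602,206.35°,1.4194) → tip=(-0.3181,-0.1576,1.3584)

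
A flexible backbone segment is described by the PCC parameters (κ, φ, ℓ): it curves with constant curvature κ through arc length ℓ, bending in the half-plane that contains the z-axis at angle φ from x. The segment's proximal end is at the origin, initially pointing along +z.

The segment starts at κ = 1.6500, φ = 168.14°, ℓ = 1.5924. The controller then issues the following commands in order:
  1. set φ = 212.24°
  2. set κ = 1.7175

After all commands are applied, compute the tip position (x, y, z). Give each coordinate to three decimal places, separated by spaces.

-0.945 -0.596 0.230

initial: κ=1.6500, φ=168.14°, ℓ=1.5924
cmd 1: set φ=212.24° → (κ,φ,ℓ)=(1.6500,212.24°,1.5924) → tip=(-0.9590,-0.6048,0.2980)
cmd 2: set κ=1.7175 → (κ,φ,ℓ)=(1.7175,212.24°,1.5924) → tip=(-0.9448,-0.5959,0.2303)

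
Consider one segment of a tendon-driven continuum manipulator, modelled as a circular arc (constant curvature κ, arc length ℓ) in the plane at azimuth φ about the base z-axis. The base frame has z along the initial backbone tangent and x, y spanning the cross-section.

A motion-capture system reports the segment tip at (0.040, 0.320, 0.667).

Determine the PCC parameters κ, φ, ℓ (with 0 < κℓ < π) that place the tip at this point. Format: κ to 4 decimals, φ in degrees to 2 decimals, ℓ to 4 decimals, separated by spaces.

ρ = √(x²+y²) = √(0.040² + 0.320²) = 0.32249
φ = atan2(y, x) mod 360° = atan2(0.320, 0.040) = 82.8750°
|p|² = ρ² + z² = 0.32249² + 0.667² = 0.54889
κ = 2ρ / |p|² = 2×0.32249 / 0.54889 = 1.17507
θ = 2·atan2(ρ, z) = 2·atan2(0.32249, 0.667) = 0.90071 rad
ℓ = θ/κ = 0.90071/1.17507 = 0.76652

1.1751 82.87 0.7665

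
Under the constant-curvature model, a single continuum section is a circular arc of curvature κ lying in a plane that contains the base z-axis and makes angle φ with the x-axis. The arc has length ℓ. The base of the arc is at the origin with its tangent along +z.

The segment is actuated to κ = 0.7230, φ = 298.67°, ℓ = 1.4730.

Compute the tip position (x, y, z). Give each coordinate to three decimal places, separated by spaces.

θ = κ·ℓ = 0.7230 × 1.4730 = 1.06498 rad
ρ = (1 − cos θ)/κ = (1 − 0.48452)/0.7230 = 0.71297
z = sin θ / κ = 0.87478/0.7230 = 1.20993
x = ρ cos φ = 0.71297 × cos(298.67°) = 0.34206
y = ρ sin φ = 0.71297 × sin(298.67°) = -0.62556

0.342 -0.626 1.210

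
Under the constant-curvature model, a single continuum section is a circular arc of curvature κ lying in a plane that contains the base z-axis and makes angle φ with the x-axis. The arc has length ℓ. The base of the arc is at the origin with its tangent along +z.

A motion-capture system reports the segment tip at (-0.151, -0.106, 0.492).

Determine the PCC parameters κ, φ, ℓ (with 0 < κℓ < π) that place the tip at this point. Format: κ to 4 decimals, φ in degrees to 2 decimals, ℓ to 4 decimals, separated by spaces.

1.3364 215.07 0.5369

ρ = √(x²+y²) = √(-0.151² + -0.106²) = 0.18449
φ = atan2(y, x) mod 360° = atan2(-0.106, -0.151) = 215.0683°
|p|² = ρ² + z² = 0.18449² + 0.492² = 0.27610
κ = 2ρ / |p|² = 2×0.18449 / 0.27610 = 1.33640
θ = 2·atan2(ρ, z) = 2·atan2(0.18449, 0.492) = 0.71751 rad
ℓ = θ/κ = 0.71751/1.33640 = 0.53690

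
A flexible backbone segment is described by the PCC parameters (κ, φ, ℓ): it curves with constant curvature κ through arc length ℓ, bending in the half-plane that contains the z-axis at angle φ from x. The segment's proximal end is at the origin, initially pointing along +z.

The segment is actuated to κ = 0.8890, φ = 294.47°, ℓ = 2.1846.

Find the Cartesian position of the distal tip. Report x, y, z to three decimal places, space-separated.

θ = κ·ℓ = 0.8890 × 2.1846 = 1.94211 rad
ρ = (1 − cos θ)/κ = (1 − -0.36284)/0.8890 = 1.53300
z = sin θ / κ = 0.93185/0.8890 = 1.04820
x = ρ cos φ = 1.53300 × cos(294.47°) = 0.63500
y = ρ sin φ = 1.53300 × sin(294.47°) = -1.39531

0.635 -1.395 1.048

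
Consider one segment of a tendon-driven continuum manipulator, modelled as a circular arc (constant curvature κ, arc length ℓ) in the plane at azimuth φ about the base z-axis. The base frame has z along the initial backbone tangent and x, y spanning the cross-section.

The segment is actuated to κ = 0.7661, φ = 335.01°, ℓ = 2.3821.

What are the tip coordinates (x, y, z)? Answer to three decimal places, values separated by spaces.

θ = κ·ℓ = 0.7661 × 2.3821 = 1.82493 rad
ρ = (1 − cos θ)/κ = (1 − -0.25140)/0.7661 = 1.63347
z = sin θ / κ = 0.96788/0.7661 = 1.26339
x = ρ cos φ = 1.63347 × cos(335.01°) = 1.48055
y = ρ sin φ = 1.63347 × sin(335.01°) = -0.69008

1.481 -0.690 1.263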